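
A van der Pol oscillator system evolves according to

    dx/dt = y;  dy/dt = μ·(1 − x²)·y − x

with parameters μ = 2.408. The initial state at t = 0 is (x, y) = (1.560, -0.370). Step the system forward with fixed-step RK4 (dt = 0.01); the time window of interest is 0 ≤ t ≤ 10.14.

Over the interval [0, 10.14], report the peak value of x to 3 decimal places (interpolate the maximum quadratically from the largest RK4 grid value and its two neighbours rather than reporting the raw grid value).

t=0.000: state=(1.560, -0.370)
step 1 (dt=0.01): k1=(-0.370, -0.283), k2=(-0.371, -0.281), k3=(-0.371, -0.281), k4=(-0.373, -0.280); state += dt/6·(k1+2k2+2k3+k4)
t=0.010: state=(1.556, -0.373)
t=0.020: state=(1.553, -0.376)
t=0.030: state=(1.549, -0.378)
continuing one RK4 step at a time; state shown every 50 steps (Δt=0.5):
t=0.500: state=(1.341, -0.513)
t=1.000: state=(1.024, -0.800)
t=1.500: state=(0.431, -1.815)
t=2.000: state=(-1.183, -4.180)
t=2.500: state=(-2.022, 0.002)
t=3.000: state=(-1.919, 0.280)
t=3.500: state=(-1.768, 0.326)
t=4.000: state=(-1.590, 0.389)
t=4.500: state=(-1.371, 0.500)
t=5.000: state=(-1.068, 0.754)
t=5.500: state=(-0.525, 1.614)
t=6.000: state=(0.947, 4.320)
t=6.500: state=(2.019, 0.134)
t=7.000: state=(1.935, -0.273)
t=7.500: state=(1.786, -0.321)
t=8.000: state=(1.612, -0.380)
t=8.500: state=(1.399, -0.483)
t=9.000: state=(1.109, -0.711)
t=9.500: state=(0.611, -1.444)
t=10.000: state=(-0.708, -4.188)
t=10.140: state=(-1.302, -3.991)
largest grid value and its neighbours: x(6.540)=2.02183, x(6.550)=2.02202, x(6.560)=2.02200
parabola through these three points peaks at t≈6.554 with x≈2.02204

max x = 2.022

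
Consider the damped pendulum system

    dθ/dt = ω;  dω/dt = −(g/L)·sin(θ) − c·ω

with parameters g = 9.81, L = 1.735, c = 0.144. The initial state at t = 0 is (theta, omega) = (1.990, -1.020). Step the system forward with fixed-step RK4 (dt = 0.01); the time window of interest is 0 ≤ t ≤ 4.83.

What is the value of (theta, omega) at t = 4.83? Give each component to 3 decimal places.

(theta, omega) = (-1.289, 0.953)

t=0.000: state=(1.990, -1.020)
step 1 (dt=0.01): k1=(-1.020, -5.018), k2=(-1.045, -5.026), k3=(-1.045, -5.026), k4=(-1.070, -5.034); state += dt/6·(k1+2k2+2k3+k4)
t=0.010: state=(1.980, -1.070)
t=0.020: state=(1.969, -1.121)
t=0.030: state=(1.957, -1.171)
continuing one RK4 step at a time; state shown every 20 steps (Δt=0.2):
t=0.200: state=(1.683, -2.057)
t=0.400: state=(1.167, -3.092)
t=0.600: state=(0.467, -3.808)
t=0.800: state=(-0.306, -3.785)
t=1.000: state=(-0.995, -3.003)
t=1.200: state=(-1.484, -1.867)
t=1.400: state=(-1.741, -0.704)
t=1.600: state=(-1.770, 0.407)
t=1.800: state=(-1.579, 1.501)
t=2.000: state=(-1.172, 2.547)
t=2.200: state=(-0.577, 3.326)
t=2.400: state=(0.116, 3.482)
t=2.600: state=(0.766, 2.905)
t=2.800: state=(1.248, 1.878)
t=3.000: state=(1.509, 0.730)
t=3.200: state=(1.541, -0.405)
t=3.400: state=(1.350, -1.500)
t=3.600: state=(0.949, -2.475)
t=3.800: state=(0.384, -3.092)
t=4.000: state=(-0.245, -3.078)
t=4.200: state=(-0.804, -2.428)
t=4.400: state=(-1.192, -1.417)
t=4.600: state=(-1.365, -0.305)
t=4.800: state=(-1.315, 0.793)
t=4.830: state=(-1.289, 0.953)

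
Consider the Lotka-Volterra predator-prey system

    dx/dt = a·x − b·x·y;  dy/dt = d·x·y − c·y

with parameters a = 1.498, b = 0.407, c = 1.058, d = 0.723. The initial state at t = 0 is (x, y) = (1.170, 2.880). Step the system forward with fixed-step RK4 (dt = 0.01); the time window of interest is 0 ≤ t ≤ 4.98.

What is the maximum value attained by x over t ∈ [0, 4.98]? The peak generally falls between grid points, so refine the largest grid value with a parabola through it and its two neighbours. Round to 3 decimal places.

max x = 2.044

t=0.000: state=(1.170, 2.880)
step 1 (dt=0.01): k1=(0.381, -0.611), k2=(0.383, -0.606), k3=(0.383, -0.606), k4=(0.385, -0.602); state += dt/6·(k1+2k2+2k3+k4)
t=0.010: state=(1.174, 2.874)
t=0.020: state=(1.178, 2.868)
t=0.030: state=(1.182, 2.862)
continuing one RK4 step at a time; state shown every 20 steps (Δt=0.2):
t=0.200: state=(1.254, 2.777)
t=0.400: state=(1.354, 2.713)
t=0.600: state=(1.467, 2.692)
t=0.800: state=(1.588, 2.717)
t=1.000: state=(1.713, 2.792)
t=1.200: state=(1.833, 2.920)
t=1.400: state=(1.936, 3.104)
t=1.600: state=(2.010, 3.343)
t=1.800: state=(2.043, 3.629)
t=2.000: state=(2.026, 3.944)
t=2.200: state=(1.957, 4.260)
t=2.400: state=(1.845, 4.540)
t=2.600: state=(1.705, 4.750)
t=2.800: state=(1.554, 4.866)
t=3.000: state=(1.410, 4.879)
t=3.200: state=(1.282, 4.795)
t=3.400: state=(1.178, 4.635)
t=3.600: state=(1.099, 4.421)
t=3.800: state=(1.045, 4.177)
t=4.000: state=(1.014, 3.922)
t=4.200: state=(1.005, 3.672)
t=4.400: state=(1.015, 3.438)
t=4.600: state=(1.045, 3.229)
t=4.800: state=(1.092, 3.049)
t=4.980: state=(1.150, 2.915)
largest grid value and its neighbours: x(1.820)=2.04366, x(1.830)=2.04377, x(1.840)=2.04375
parabola through these three points peaks at t≈1.834 with x≈2.04378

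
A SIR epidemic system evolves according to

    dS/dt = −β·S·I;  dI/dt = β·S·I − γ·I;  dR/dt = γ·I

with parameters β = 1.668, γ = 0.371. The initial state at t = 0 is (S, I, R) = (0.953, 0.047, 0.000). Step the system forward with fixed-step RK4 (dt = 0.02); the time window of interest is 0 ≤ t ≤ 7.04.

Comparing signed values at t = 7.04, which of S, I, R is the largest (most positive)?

largest component: R

t=0.000: state=(0.953, 0.047, 0.000)
step 1 (dt=0.02): k1=(-0.075, 0.057, 0.017), k2=(-0.076, 0.058, 0.018), k3=(-0.076, 0.058, 0.018), k4=(-0.076, 0.059, 0.018); state += dt/6·(k1+2k2+2k3+k4)
t=0.020: state=(0.951, 0.048, 0.000)
t=0.040: state=(0.950, 0.049, 0.001)
t=0.060: state=(0.948, 0.051, 0.001)
continuing one RK4 step at a time; state shown every 25 steps (Δt=0.5):
t=0.500: state=(0.903, 0.085, 0.012)
t=1.000: state=(0.822, 0.145, 0.033)
t=1.500: state=(0.705, 0.228, 0.067)
t=2.000: state=(0.560, 0.322, 0.118)
t=2.500: state=(0.414, 0.401, 0.186)
t=3.000: state=(0.290, 0.445, 0.265)
t=3.500: state=(0.199, 0.453, 0.349)
t=4.000: state=(0.137, 0.432, 0.431)
t=4.500: state=(0.097, 0.395, 0.508)
t=5.000: state=(0.071, 0.352, 0.577)
t=5.500: state=(0.054, 0.308, 0.638)
t=6.000: state=(0.043, 0.266, 0.691)
t=6.500: state=(0.035, 0.228, 0.737)
t=7.000: state=(0.029, 0.195, 0.776)
t=7.040: state=(0.029, 0.192, 0.779)
compare at T: S=0.029, I=0.192, R=0.779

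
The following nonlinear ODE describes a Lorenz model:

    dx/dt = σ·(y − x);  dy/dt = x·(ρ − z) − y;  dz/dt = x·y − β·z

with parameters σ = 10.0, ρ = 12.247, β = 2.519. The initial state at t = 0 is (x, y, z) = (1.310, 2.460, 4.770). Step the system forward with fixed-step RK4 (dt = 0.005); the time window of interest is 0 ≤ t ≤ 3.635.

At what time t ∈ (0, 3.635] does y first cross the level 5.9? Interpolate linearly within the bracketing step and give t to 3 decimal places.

t = 0.211

t=0.000: state=(1.310, 2.460, 4.770)
step 1 (dt=0.005): k1=(11.500, 7.335, -8.793), k2=(11.396, 7.561, -8.642), k3=(11.404, 7.558, -8.643), k4=(11.308, 7.783, -8.492); state += dt/6·(k1+2k2+2k3+k4)
t=0.005: state=(1.367, 2.498, 4.727)
t=0.010: state=(1.423, 2.538, 4.685)
t=0.015: state=(1.479, 2.580, 4.645)
continuing one RK4 step at a time; state shown every 40 steps (Δt=0.2):
t=0.200: state=(3.874, 5.627, 4.571)
t=0.210: state=(4.053, 5.872, 4.682)
next step: t=0.215: state=(4.144, 5.997, 4.744) — y has crossed 5.9
linear interpolation between t=0.210 (5.87201) and t=0.215 (5.99672) → t≈0.211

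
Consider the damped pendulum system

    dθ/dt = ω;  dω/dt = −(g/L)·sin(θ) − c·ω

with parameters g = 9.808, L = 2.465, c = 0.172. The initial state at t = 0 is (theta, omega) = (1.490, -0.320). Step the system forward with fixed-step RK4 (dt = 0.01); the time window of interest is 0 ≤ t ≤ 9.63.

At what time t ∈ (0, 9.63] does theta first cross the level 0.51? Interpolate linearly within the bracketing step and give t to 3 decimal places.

t=0.000: state=(1.490, -0.320)
step 1 (dt=0.01): k1=(-0.320, -3.911), k2=(-0.340, -3.907), k3=(-0.340, -3.907), k4=(-0.359, -3.903); state += dt/6·(k1+2k2+2k3+k4)
t=0.010: state=(1.487, -0.359)
t=0.020: state=(1.483, -0.398)
t=0.030: state=(1.479, -0.437)
continuing one RK4 step at a time; state shown every 50 steps (Δt=0.5):
t=0.500: state=(0.868, -2.071)
t=0.650: state=(0.531, -2.398)
next step: t=0.660: state=(0.507, -2.413) — theta has crossed 0.51
linear interpolation between t=0.650 (0.53108) and t=0.660 (0.50703) → t≈0.659

t = 0.659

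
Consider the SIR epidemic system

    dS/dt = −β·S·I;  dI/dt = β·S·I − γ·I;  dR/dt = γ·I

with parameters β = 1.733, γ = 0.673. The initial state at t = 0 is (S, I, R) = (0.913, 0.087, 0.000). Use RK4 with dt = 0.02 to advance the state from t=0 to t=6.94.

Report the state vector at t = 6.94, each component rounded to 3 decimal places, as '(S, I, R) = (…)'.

t=0.000: state=(0.913, 0.087, 0.000)
step 1 (dt=0.02): k1=(-0.138, 0.079, 0.059), k2=(-0.139, 0.080, 0.059), k3=(-0.139, 0.080, 0.059), k4=(-0.140, 0.080, 0.060); state += dt/6·(k1+2k2+2k3+k4)
t=0.020: state=(0.910, 0.089, 0.001)
t=0.040: state=(0.907, 0.090, 0.002)
t=0.060: state=(0.905, 0.092, 0.004)
continuing one RK4 step at a time; state shown every 25 steps (Δt=0.5):
t=0.500: state=(0.831, 0.133, 0.037)
t=1.000: state=(0.724, 0.186, 0.090)
t=1.500: state=(0.603, 0.236, 0.161)
t=2.000: state=(0.483, 0.270, 0.247)
t=2.500: state=(0.380, 0.280, 0.340)
t=3.000: state=(0.300, 0.268, 0.433)
t=3.500: state=(0.240, 0.241, 0.519)
t=4.000: state=(0.198, 0.208, 0.594)
t=4.500: state=(0.167, 0.174, 0.659)
t=5.000: state=(0.146, 0.142, 0.712)
t=5.500: state=(0.131, 0.114, 0.755)
t=6.000: state=(0.120, 0.091, 0.789)
t=6.500: state=(0.111, 0.072, 0.817)
t=6.940: state=(0.106, 0.058, 0.836)

(S, I, R) = (0.106, 0.058, 0.836)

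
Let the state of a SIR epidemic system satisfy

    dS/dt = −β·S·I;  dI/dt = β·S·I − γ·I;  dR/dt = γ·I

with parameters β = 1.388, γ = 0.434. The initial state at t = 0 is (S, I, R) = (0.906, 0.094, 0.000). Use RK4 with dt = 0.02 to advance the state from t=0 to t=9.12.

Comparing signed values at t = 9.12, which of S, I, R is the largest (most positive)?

t=0.000: state=(0.906, 0.094, 0.000)
step 1 (dt=0.02): k1=(-0.118, 0.077, 0.041), k2=(-0.119, 0.078, 0.041), k3=(-0.119, 0.078, 0.041), k4=(-0.120, 0.078, 0.041); state += dt/6·(k1+2k2+2k3+k4)
t=0.020: state=(0.904, 0.096, 0.001)
t=0.040: state=(0.901, 0.097, 0.002)
t=0.060: state=(0.899, 0.099, 0.003)
continuing one RK4 step at a time; state shown every 25 steps (Δt=0.5):
t=0.500: state=(0.836, 0.139, 0.025)
t=1.000: state=(0.746, 0.193, 0.061)
t=1.500: state=(0.639, 0.252, 0.109)
t=2.000: state=(0.526, 0.304, 0.170)
t=2.500: state=(0.421, 0.339, 0.240)
t=3.000: state=(0.330, 0.354, 0.316)
t=3.500: state=(0.258, 0.349, 0.392)
t=4.000: state=(0.204, 0.330, 0.466)
t=4.500: state=(0.164, 0.301, 0.535)
t=5.000: state=(0.134, 0.269, 0.597)
t=5.500: state=(0.113, 0.236, 0.651)
t=6.000: state=(0.097, 0.204, 0.699)
t=6.500: state=(0.085, 0.175, 0.740)
t=7.000: state=(0.076, 0.149, 0.775)
t=7.500: state=(0.069, 0.126, 0.805)
t=8.000: state=(0.064, 0.106, 0.830)
t=8.500: state=(0.060, 0.089, 0.851)
t=9.000: state=(0.056, 0.075, 0.869)
t=9.120: state=(0.056, 0.072, 0.873)
compare at T: S=0.056, I=0.072, R=0.873

largest component: R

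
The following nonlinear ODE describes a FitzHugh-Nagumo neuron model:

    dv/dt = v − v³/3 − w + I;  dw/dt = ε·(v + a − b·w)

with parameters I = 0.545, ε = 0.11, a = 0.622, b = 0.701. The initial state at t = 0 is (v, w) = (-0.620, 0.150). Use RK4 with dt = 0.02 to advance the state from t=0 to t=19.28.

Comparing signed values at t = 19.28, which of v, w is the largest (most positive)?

t=0.000: state=(-0.620, 0.150)
step 1 (dt=0.02): k1=(-0.146, -0.011), k2=(-0.146, -0.011), k3=(-0.146, -0.011), k4=(-0.147, -0.012); state += dt/6·(k1+2k2+2k3+k4)
t=0.020: state=(-0.623, 0.150)
t=0.040: state=(-0.626, 0.150)
t=0.060: state=(-0.629, 0.149)
continuing one RK4 step at a time; state shown every 50 steps (Δt=1):
t=1.000: state=(-0.803, 0.130)
t=2.000: state=(-1.025, 0.089)
t=3.000: state=(-1.191, 0.030)
t=4.000: state=(-1.252, -0.037)
t=5.000: state=(-1.238, -0.100)
t=6.000: state=(-1.182, -0.155)
t=7.000: state=(-1.103, -0.199)
t=8.000: state=(-1.005, -0.230)
t=9.000: state=(-0.883, -0.247)
t=10.000: state=(-0.718, -0.248)
t=11.000: state=(-0.458, -0.227)
t=12.000: state=(0.067, -0.169)
t=13.000: state=(1.169, -0.029)
t=14.000: state=(1.820, 0.208)
t=15.000: state=(1.812, 0.453)
t=16.000: state=(1.719, 0.672)
t=17.000: state=(1.615, 0.864)
t=18.000: state=(1.503, 1.031)
t=19.000: state=(1.383, 1.173)
t=19.280: state=(1.347, 1.209)
compare at T: v=1.347, w=1.209

largest component: v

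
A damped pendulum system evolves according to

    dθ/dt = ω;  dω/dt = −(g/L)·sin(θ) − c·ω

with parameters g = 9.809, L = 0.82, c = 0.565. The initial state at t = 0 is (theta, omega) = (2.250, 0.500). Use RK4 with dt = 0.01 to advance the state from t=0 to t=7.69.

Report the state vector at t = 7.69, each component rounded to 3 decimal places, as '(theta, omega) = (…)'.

t=0.000: state=(2.250, 0.500)
step 1 (dt=0.01): k1=(0.500, -9.590), k2=(0.452, -9.544), k3=(0.452, -9.546), k4=(0.405, -9.502); state += dt/6·(k1+2k2+2k3+k4)
t=0.010: state=(2.255, 0.405)
t=0.020: state=(2.258, 0.310)
t=0.030: state=(2.261, 0.216)
continuing one RK4 step at a time; state shown every 25 steps (Δt=0.25):
t=0.250: state=(2.087, -1.794)
t=0.500: state=(1.335, -4.235)
t=0.750: state=(0.072, -5.380)
t=1.000: state=(-1.064, -3.279)
t=1.250: state=(-1.490, -0.148)
t=1.500: state=(-1.171, 2.599)
t=1.750: state=(-0.290, 4.100)
t=2.000: state=(0.649, 2.986)
t=2.250: state=(1.080, 0.383)
t=2.500: state=(0.859, -2.034)
t=2.750: state=(0.171, -3.148)
t=3.000: state=(-0.533, -2.161)
t=3.250: state=(-0.815, -0.039)
t=3.500: state=(-0.575, 1.824)
t=3.750: state=(-0.013, 2.395)
t=4.000: state=(0.484, 1.360)
t=4.250: state=(0.611, -0.358)
t=4.500: state=(0.342, -1.644)
t=4.750: state=(-0.109, -1.739)
t=5.000: state=(-0.430, -0.700)
t=5.250: state=(-0.435, 0.632)
t=5.500: state=(-0.162, 1.402)
t=5.750: state=(0.180, 1.168)
t=6.000: state=(0.360, 0.212)
t=6.250: state=(0.285, -0.752)
t=6.500: state=(0.036, -1.110)
t=6.750: state=(-0.204, -0.698)
t=7.000: state=(-0.280, 0.110)
t=7.250: state=(-0.164, 0.741)
t=7.500: state=(0.043, 0.810)
t=7.690: state=(0.170, 0.485)

(theta, omega) = (0.170, 0.485)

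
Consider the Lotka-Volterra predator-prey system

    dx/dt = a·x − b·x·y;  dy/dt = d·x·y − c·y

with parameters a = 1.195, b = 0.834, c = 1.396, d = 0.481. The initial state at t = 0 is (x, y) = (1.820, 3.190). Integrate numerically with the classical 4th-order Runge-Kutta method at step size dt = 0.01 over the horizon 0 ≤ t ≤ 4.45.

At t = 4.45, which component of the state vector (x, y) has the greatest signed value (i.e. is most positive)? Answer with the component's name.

largest component: x

t=0.000: state=(1.820, 3.190)
step 1 (dt=0.01): k1=(-2.667, -1.661), k2=(-2.635, -1.677), k3=(-2.635, -1.676), k4=(-2.603, -1.692); state += dt/6·(k1+2k2+2k3+k4)
t=0.010: state=(1.794, 3.173)
t=0.020: state=(1.768, 3.156)
t=0.030: state=(1.743, 3.139)
continuing one RK4 step at a time; state shown every 20 steps (Δt=0.2):
t=0.200: state=(1.400, 2.812)
t=0.400: state=(1.151, 2.402)
t=0.600: state=(1.012, 2.015)
t=0.800: state=(0.945, 1.674)
t=1.000: state=(0.931, 1.385)
t=1.200: state=(0.958, 1.147)
t=1.400: state=(1.021, 0.954)
t=1.600: state=(1.121, 0.799)
t=1.800: state=(1.260, 0.678)
t=2.000: state=(1.440, 0.584)
t=2.200: state=(1.670, 0.512)
t=2.400: state=(1.956, 0.461)
t=2.600: state=(2.307, 0.428)
t=2.800: state=(2.732, 0.412)
t=3.000: state=(3.239, 0.415)
t=3.200: state=(3.831, 0.441)
t=3.400: state=(4.502, 0.498)
t=3.600: state=(5.220, 0.601)
t=3.800: state=(5.917, 0.777)
t=4.000: state=(6.455, 1.068)
t=4.200: state=(6.622, 1.522)
t=4.400: state=(6.207, 2.144)
t=4.450: state=(6.004, 2.316)
compare at T: x=6.004, y=2.316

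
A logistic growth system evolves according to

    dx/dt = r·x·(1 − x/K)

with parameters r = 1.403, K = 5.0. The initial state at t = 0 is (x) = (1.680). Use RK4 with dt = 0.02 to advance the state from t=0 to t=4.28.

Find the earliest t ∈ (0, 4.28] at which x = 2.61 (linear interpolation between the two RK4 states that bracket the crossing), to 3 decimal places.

t=0.000: state=(1.680)
step 1 (dt=0.02): k1=(1.565), k2=(1.572), k3=(1.572), k4=(1.579); state += dt/6·(k1+2k2+2k3+k4)
t=0.020: state=(1.711)
t=0.040: state=(1.743)
t=0.060: state=(1.775)
continuing one RK4 step at a time; state shown every 10 steps (Δt=0.2):
t=0.200: state=(2.006)
t=0.400: state=(2.350)
t=0.540: state=(2.596)
next step: t=0.560: state=(2.631) — x has crossed 2.61
linear interpolation between t=0.540 (2.59551) and t=0.560 (2.63052) → t≈0.548

t = 0.548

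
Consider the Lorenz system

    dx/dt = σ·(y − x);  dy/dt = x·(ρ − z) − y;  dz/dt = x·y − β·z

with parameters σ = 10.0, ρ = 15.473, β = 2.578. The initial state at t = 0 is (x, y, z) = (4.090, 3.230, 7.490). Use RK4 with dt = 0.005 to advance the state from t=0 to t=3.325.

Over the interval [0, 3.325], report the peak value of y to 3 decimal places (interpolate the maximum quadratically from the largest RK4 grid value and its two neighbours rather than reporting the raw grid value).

max y = 10.846

t=0.000: state=(4.090, 3.230, 7.490)
step 1 (dt=0.005): k1=(-8.600, 29.420, -6.099), k2=(-7.649, 29.237, -5.829), k3=(-7.678, 29.254, -5.825), k4=(-6.753, 29.086, -5.555); state += dt/6·(k1+2k2+2k3+k4)
t=0.005: state=(4.052, 3.376, 7.461)
t=0.010: state=(4.022, 3.521, 7.434)
t=0.015: state=(4.001, 3.664, 7.411)
continuing one RK4 step at a time; state shown every 40 steps (Δt=0.2):
t=0.200: state=(6.720, 9.261, 9.716)
t=0.400: state=(9.321, 7.897, 19.543)
t=0.600: state=(4.196, 2.207, 16.176)
t=0.800: state=(2.732, 2.974, 10.784)
t=1.000: state=(4.620, 6.272, 9.018)
t=1.200: state=(8.496, 9.888, 14.733)
t=1.400: state=(6.909, 4.553, 18.498)
t=1.600: state=(3.599, 2.988, 13.515)
t=1.800: state=(4.064, 5.020, 10.275)
t=2.000: state=(7.006, 8.678, 12.363)
t=2.200: state=(7.975, 6.811, 17.919)
t=2.400: state=(4.781, 3.592, 15.334)
t=2.600: state=(4.135, 4.581, 11.688)
t=2.800: state=(6.125, 7.494, 11.875)
t=3.000: state=(7.884, 7.717, 16.465)
t=3.200: state=(5.749, 4.461, 16.189)
t=3.325: state=(4.615, 4.149, 13.994)
largest grid value and its neighbours: y(0.285)=10.84040, y(0.290)=10.84621, y(0.295)=10.83931
parabola through these three points peaks at t≈0.290 with y≈10.84622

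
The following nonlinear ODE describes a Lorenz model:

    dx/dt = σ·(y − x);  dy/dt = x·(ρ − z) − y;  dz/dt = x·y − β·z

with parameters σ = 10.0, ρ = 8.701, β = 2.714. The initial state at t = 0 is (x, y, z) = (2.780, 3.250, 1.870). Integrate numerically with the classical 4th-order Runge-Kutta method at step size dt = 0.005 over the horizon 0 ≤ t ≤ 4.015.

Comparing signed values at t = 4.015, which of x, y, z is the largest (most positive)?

t=0.000: state=(2.780, 3.250, 1.870)
step 1 (dt=0.005): k1=(4.700, 15.740, 3.960), k2=(4.976, 15.753, 4.081), k3=(4.969, 15.757, 4.083), k4=(5.239, 15.774, 4.206); state += dt/6·(k1+2k2+2k3+k4)
t=0.005: state=(2.805, 3.329, 1.890)
t=0.010: state=(2.832, 3.408, 1.912)
t=0.015: state=(2.862, 3.487, 1.935)
continuing one RK4 step at a time; state shown every 40 steps (Δt=0.2):
t=0.200: state=(5.107, 6.661, 4.232)
t=0.400: state=(7.159, 7.065, 9.969)
t=0.600: state=(4.841, 3.304, 10.569)
t=0.800: state=(2.828, 2.395, 7.587)
t=1.000: state=(2.777, 3.080, 5.521)
t=1.200: state=(3.863, 4.609, 5.193)
t=1.400: state=(5.405, 6.035, 7.046)
t=1.600: state=(5.695, 5.306, 9.263)
t=1.800: state=(4.451, 3.821, 8.856)
t=2.000: state=(3.685, 3.571, 7.332)
t=2.200: state=(3.909, 4.208, 6.496)
t=2.400: state=(4.674, 5.070, 6.907)
t=2.600: state=(5.178, 5.225, 8.070)
t=2.800: state=(4.857, 4.554, 8.510)
t=3.000: state=(4.291, 4.091, 7.921)
t=3.200: state=(4.158, 4.222, 7.257)
t=3.400: state=(4.457, 4.658, 7.174)
t=3.600: state=(4.805, 4.915, 7.648)
t=3.800: state=(4.819, 4.729, 8.068)
t=4.000: state=(4.554, 4.415, 7.976)
t=4.015: state=(4.533, 4.399, 7.952)
compare at T: x=4.533, y=4.399, z=7.952

largest component: z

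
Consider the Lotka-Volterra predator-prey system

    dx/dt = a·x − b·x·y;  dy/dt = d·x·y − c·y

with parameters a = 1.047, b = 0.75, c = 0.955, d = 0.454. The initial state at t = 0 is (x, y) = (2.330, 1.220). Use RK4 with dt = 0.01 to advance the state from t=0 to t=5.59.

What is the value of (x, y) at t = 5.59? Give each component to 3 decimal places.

t=0.000: state=(2.330, 1.220)
step 1 (dt=0.01): k1=(0.308, 0.125), k2=(0.307, 0.126), k3=(0.307, 0.126), k4=(0.306, 0.127); state += dt/6·(k1+2k2+2k3+k4)
t=0.010: state=(2.333, 1.221)
t=0.020: state=(2.336, 1.223)
t=0.030: state=(2.339, 1.224)
continuing one RK4 step at a time; state shown every 20 steps (Δt=0.2):
t=0.200: state=(2.387, 1.249)
t=0.400: state=(2.434, 1.284)
t=0.600: state=(2.468, 1.325)
t=0.800: state=(2.486, 1.371)
t=1.000: state=(2.486, 1.420)
t=1.200: state=(2.468, 1.469)
t=1.400: state=(2.432, 1.516)
t=1.600: state=(2.381, 1.559)
t=1.800: state=(2.317, 1.594)
t=2.000: state=(2.245, 1.620)
t=2.200: state=(2.168, 1.635)
t=2.400: state=(2.090, 1.639)
t=2.600: state=(2.016, 1.632)
t=2.800: state=(1.949, 1.614)
t=3.000: state=(1.890, 1.587)
t=3.200: state=(1.841, 1.553)
t=3.400: state=(1.803, 1.513)
t=3.600: state=(1.778, 1.471)
t=3.800: state=(1.764, 1.427)
t=4.000: state=(1.761, 1.383)
t=4.200: state=(1.770, 1.341)
t=4.400: state=(1.790, 1.302)
t=4.600: state=(1.820, 1.267)
t=4.800: state=(1.860, 1.237)
t=5.000: state=(1.908, 1.213)
t=5.200: state=(1.964, 1.195)
t=5.400: state=(2.026, 1.183)
t=5.590: state=(2.090, 1.178)

(x, y) = (2.090, 1.178)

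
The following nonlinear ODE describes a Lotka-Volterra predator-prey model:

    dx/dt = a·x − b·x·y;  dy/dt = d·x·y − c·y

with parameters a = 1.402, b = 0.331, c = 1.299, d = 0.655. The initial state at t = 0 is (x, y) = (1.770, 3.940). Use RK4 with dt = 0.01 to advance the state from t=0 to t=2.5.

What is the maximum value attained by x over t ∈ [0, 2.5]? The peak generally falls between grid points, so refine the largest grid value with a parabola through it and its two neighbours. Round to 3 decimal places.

t=0.000: state=(1.770, 3.940)
step 1 (dt=0.01): k1=(0.173, -0.550), k2=(0.175, -0.548), k3=(0.175, -0.548), k4=(0.177, -0.545); state += dt/6·(k1+2k2+2k3+k4)
t=0.010: state=(1.772, 3.935)
t=0.020: state=(1.774, 3.929)
t=0.030: state=(1.775, 3.924)
continuing one RK4 step at a time; state shown every 10 steps (Δt=0.1):
t=0.100: state=(1.789, 3.888)
t=0.200: state=(1.811, 3.841)
t=0.300: state=(1.836, 3.801)
t=0.400: state=(1.864, 3.768)
t=0.500: state=(1.894, 3.742)
t=0.600: state=(1.926, 3.724)
t=0.700: state=(1.959, 3.714)
t=0.800: state=(1.993, 3.713)
t=0.900: state=(2.028, 3.719)
t=1.000: state=(2.062, 3.734)
t=1.100: state=(2.096, 3.758)
t=1.200: state=(2.128, 3.790)
t=1.300: state=(2.158, 3.830)
t=1.400: state=(2.186, 3.877)
t=1.500: state=(2.210, 3.932)
t=1.600: state=(2.230, 3.994)
t=1.700: state=(2.246, 4.061)
t=1.800: state=(2.256, 4.133)
t=1.900: state=(2.261, 4.208)
t=2.000: state=(2.260, 4.286)
t=2.100: state=(2.253, 4.363)
t=2.200: state=(2.241, 4.439)
t=2.300: state=(2.223, 4.512)
t=2.400: state=(2.200, 4.581)
t=2.500: state=(2.173, 4.642)
largest grid value and its neighbours: x(1.930)=2.26111, x(1.940)=2.26111, x(1.950)=2.26105
parabola through these three points peaks at t≈1.935 with x≈2.26111

max x = 2.261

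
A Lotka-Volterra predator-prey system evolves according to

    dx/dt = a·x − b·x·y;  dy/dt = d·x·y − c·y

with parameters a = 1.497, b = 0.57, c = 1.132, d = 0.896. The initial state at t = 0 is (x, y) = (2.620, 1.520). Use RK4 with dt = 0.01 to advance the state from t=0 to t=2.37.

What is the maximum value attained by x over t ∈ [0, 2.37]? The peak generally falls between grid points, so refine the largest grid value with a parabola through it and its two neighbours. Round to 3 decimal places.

t=0.000: state=(2.620, 1.520)
step 1 (dt=0.01): k1=(1.652, 1.848), k2=(1.644, 1.870), k3=(1.643, 1.870), k4=(1.634, 1.893); state += dt/6·(k1+2k2+2k3+k4)
t=0.010: state=(2.636, 1.539)
t=0.020: state=(2.653, 1.558)
t=0.030: state=(2.669, 1.577)
continuing one RK4 step at a time; state shown every 10 steps (Δt=0.1):
t=0.100: state=(2.775, 1.729)
t=0.200: state=(2.899, 1.991)
t=0.300: state=(2.980, 2.315)
t=0.400: state=(3.001, 2.703)
t=0.500: state=(2.950, 3.153)
t=0.600: state=(2.823, 3.649)
t=0.700: state=(2.625, 4.161)
t=0.800: state=(2.371, 4.649)
t=0.900: state=(2.087, 5.070)
t=1.000: state=(1.798, 5.388)
t=1.100: state=(1.527, 5.583)
t=1.200: state=(1.287, 5.653)
t=1.300: state=(1.084, 5.612)
t=1.400: state=(0.917, 5.480)
t=1.500: state=(0.784, 5.280)
t=1.600: state=(0.678, 5.033)
t=1.700: state=(0.596, 4.758)
t=1.800: state=(0.532, 4.468)
t=1.900: state=(0.483, 4.175)
t=2.000: state=(0.446, 3.886)
t=2.100: state=(0.418, 3.607)
t=2.200: state=(0.399, 3.341)
t=2.300: state=(0.386, 3.090)
t=2.370: state=(0.380, 2.924)
largest grid value and its neighbours: x(0.370)=3.00128, x(0.380)=3.00173, x(0.390)=3.00149
parabola through these three points peaks at t≈0.381 with x≈3.00174

max x = 3.002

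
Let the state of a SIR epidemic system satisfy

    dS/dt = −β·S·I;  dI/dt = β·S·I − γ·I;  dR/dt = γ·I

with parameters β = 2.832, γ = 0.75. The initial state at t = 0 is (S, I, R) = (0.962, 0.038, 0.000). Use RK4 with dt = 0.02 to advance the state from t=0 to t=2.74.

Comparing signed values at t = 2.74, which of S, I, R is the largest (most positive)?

largest component: R

t=0.000: state=(0.962, 0.038, 0.000)
step 1 (dt=0.02): k1=(-0.104, 0.075, 0.028), k2=(-0.105, 0.076, 0.029), k3=(-0.105, 0.076, 0.029), k4=(-0.107, 0.078, 0.030); state += dt/6·(k1+2k2+2k3+k4)
t=0.020: state=(0.960, 0.040, 0.001)
t=0.040: state=(0.958, 0.041, 0.001)
t=0.060: state=(0.955, 0.043, 0.002)
continuing one RK4 step at a time; state shown every 5 steps (Δt=0.1):
t=0.100: state=(0.951, 0.046, 0.003)
t=0.200: state=(0.937, 0.056, 0.007)
t=0.300: state=(0.921, 0.068, 0.012)
t=0.400: state=(0.902, 0.081, 0.017)
t=0.500: state=(0.879, 0.097, 0.024)
t=0.600: state=(0.853, 0.115, 0.032)
t=0.700: state=(0.824, 0.135, 0.041)
t=0.800: state=(0.790, 0.158, 0.052)
t=0.900: state=(0.753, 0.182, 0.065)
t=1.000: state=(0.713, 0.208, 0.079)
t=1.100: state=(0.669, 0.235, 0.096)
t=1.200: state=(0.624, 0.261, 0.115)
t=1.300: state=(0.577, 0.287, 0.135)
t=1.400: state=(0.530, 0.312, 0.158)
t=1.500: state=(0.484, 0.334, 0.182)
t=1.600: state=(0.439, 0.353, 0.208)
t=1.700: state=(0.396, 0.369, 0.235)
t=1.800: state=(0.356, 0.381, 0.263)
t=1.900: state=(0.320, 0.389, 0.292)
t=2.000: state=(0.286, 0.393, 0.321)
t=2.100: state=(0.256, 0.393, 0.351)
t=2.200: state=(0.229, 0.391, 0.380)
t=2.300: state=(0.205, 0.386, 0.409)
t=2.400: state=(0.184, 0.378, 0.438)
t=2.500: state=(0.166, 0.368, 0.466)
t=2.600: state=(0.149, 0.357, 0.493)
t=2.700: state=(0.135, 0.345, 0.519)
t=2.740: state=(0.130, 0.340, 0.530)
compare at T: S=0.130, I=0.340, R=0.530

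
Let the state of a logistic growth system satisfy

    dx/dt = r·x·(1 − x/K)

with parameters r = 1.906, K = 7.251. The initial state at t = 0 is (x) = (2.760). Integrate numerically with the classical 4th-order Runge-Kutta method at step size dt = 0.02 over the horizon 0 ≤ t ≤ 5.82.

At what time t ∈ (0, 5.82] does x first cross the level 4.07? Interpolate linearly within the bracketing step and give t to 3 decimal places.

t = 0.385

t=0.000: state=(2.760)
step 1 (dt=0.02): k1=(3.258), k2=(3.273), k3=(3.273), k4=(3.287); state += dt/6·(k1+2k2+2k3+k4)
t=0.020: state=(2.825)
t=0.040: state=(2.891)
t=0.060: state=(2.958)
continuing one RK4 step at a time; state shown every 10 steps (Δt=0.2):
t=0.200: state=(3.434)
t=0.380: state=(4.054)
next step: t=0.400: state=(4.122) — x has crossed 4.07
linear interpolation between t=0.380 (4.05390) and t=0.400 (4.12188) → t≈0.385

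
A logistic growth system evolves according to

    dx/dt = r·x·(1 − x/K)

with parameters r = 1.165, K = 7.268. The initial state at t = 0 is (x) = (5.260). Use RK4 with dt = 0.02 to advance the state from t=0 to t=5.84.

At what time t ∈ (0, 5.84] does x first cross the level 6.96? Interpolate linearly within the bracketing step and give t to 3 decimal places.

t=0.000: state=(5.260)
step 1 (dt=0.02): k1=(1.693), k2=(1.684), k3=(1.684), k4=(1.675); state += dt/6·(k1+2k2+2k3+k4)
t=0.020: state=(5.294)
t=0.040: state=(5.327)
t=0.060: state=(5.360)
continuing one RK4 step at a time; state shown every 10 steps (Δt=0.2):
t=0.200: state=(5.580)
t=0.400: state=(5.863)
t=0.600: state=(6.109)
t=0.800: state=(6.318)
t=1.000: state=(6.495)
t=1.200: state=(6.642)
t=1.400: state=(6.763)
t=1.600: state=(6.862)
t=1.800: state=(6.942)
t=1.840: state=(6.957)
next step: t=1.860: state=(6.964) — x has crossed 6.96
linear interpolation between t=1.840 (6.95667) and t=1.860 (6.96354) → t≈1.850

t = 1.850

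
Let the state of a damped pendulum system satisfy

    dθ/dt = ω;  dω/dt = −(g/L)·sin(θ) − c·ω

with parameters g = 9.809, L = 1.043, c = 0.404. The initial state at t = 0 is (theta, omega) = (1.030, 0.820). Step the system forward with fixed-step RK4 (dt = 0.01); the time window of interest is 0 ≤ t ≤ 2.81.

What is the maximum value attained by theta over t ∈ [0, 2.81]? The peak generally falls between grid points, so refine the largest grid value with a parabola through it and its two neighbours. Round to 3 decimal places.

max theta = 1.070

t=0.000: state=(1.030, 0.820)
step 1 (dt=0.01): k1=(0.820, -8.394), k2=(0.778, -8.397), k3=(0.778, -8.396), k4=(0.736, -8.397); state += dt/6·(k1+2k2+2k3+k4)
t=0.010: state=(1.038, 0.736)
t=0.020: state=(1.045, 0.652)
t=0.030: state=(1.051, 0.568)
continuing one RK4 step at a time; state shown every 10 steps (Δt=0.1):
t=0.100: state=(1.070, -0.015)
t=0.200: state=(1.028, -0.817)
t=0.300: state=(0.909, -1.546)
t=0.400: state=(0.723, -2.158)
t=0.500: state=(0.483, -2.597)
t=0.600: state=(0.211, -2.807)
t=0.700: state=(-0.069, -2.760)
t=0.800: state=(-0.333, -2.464)
t=0.900: state=(-0.556, -1.967)
t=1.000: state=(-0.722, -1.336)
t=1.100: state=(-0.821, -0.637)
t=1.200: state=(-0.849, 0.075)
t=1.300: state=(-0.807, 0.754)
t=1.400: state=(-0.700, 1.357)
t=1.500: state=(-0.539, 1.841)
t=1.600: state=(-0.338, 2.160)
t=1.700: state=(-0.114, 2.281)
t=1.800: state=(0.112, 2.190)
t=1.900: state=(0.318, 1.905)
t=2.000: state=(0.487, 1.465)
t=2.100: state=(0.607, 0.924)
t=2.200: state=(0.670, 0.334)
t=2.300: state=(0.674, -0.257)
t=2.400: state=(0.620, -0.806)
t=2.500: state=(0.516, -1.272)
t=2.600: state=(0.370, -1.619)
t=2.700: state=(0.197, -1.813)
t=2.800: state=(0.013, -1.837)
t=2.810: state=(-0.005, -1.830)
largest grid value and its neighbours: theta(0.090)=1.06985, theta(0.100)=1.07011, theta(0.110)=1.06955
parabola through these three points peaks at t≈0.098 with theta≈1.07013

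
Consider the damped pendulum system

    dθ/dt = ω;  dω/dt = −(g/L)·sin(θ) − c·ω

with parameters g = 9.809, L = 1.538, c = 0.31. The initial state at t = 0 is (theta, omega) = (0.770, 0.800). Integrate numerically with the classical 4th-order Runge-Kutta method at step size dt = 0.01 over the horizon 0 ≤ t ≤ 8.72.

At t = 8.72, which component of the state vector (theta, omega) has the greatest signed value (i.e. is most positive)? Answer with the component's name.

largest component: theta

t=0.000: state=(0.770, 0.800)
step 1 (dt=0.01): k1=(0.800, -4.688), k2=(0.777, -4.699), k3=(0.777, -4.698), k4=(0.753, -4.709); state += dt/6·(k1+2k2+2k3+k4)
t=0.010: state=(0.778, 0.753)
t=0.020: state=(0.785, 0.706)
t=0.030: state=(0.792, 0.658)
continuing one RK4 step at a time; state shown every 50 steps (Δt=0.5):
t=0.500: state=(0.595, -1.372)
t=1.000: state=(-0.272, -1.633)
t=1.500: state=(-0.678, 0.152)
t=2.000: state=(-0.197, 1.503)
t=2.500: state=(0.460, 0.794)
t=3.000: state=(0.448, -0.791)
t=3.500: state=(-0.122, -1.176)
t=4.000: state=(-0.456, -0.019)
t=4.500: state=(-0.168, 0.996)
t=5.000: state=(0.292, 0.604)
t=5.500: state=(0.314, -0.497)
t=6.000: state=(-0.067, -0.812)
t=6.500: state=(-0.307, -0.044)
t=7.000: state=(-0.121, 0.670)
t=7.500: state=(0.193, 0.424)
t=8.000: state=(0.215, -0.329)
t=8.500: state=(-0.042, -0.554)
t=8.720: state=(-0.148, -0.383)
compare at T: theta=-0.148, omega=-0.383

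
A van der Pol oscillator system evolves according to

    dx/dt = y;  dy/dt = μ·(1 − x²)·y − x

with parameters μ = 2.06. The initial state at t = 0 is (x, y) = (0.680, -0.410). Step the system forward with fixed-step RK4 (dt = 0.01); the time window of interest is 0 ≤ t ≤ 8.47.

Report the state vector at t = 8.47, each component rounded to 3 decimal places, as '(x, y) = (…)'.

t=0.000: state=(0.680, -0.410)
step 1 (dt=0.01): k1=(-0.410, -1.134), k2=(-0.416, -1.141), k3=(-0.416, -1.141), k4=(-0.421, -1.147); state += dt/6·(k1+2k2+2k3+k4)
t=0.010: state=(0.676, -0.421)
t=0.020: state=(0.672, -0.433)
t=0.030: state=(0.667, -0.445)
continuing one RK4 step at a time; state shown every 50 steps (Δt=0.5):
t=0.500: state=(0.291, -1.273)
t=1.000: state=(-0.791, -3.060)
t=1.500: state=(-1.839, -0.571)
t=2.000: state=(-1.825, 0.295)
t=2.500: state=(-1.644, 0.414)
t=3.000: state=(-1.409, 0.535)
t=3.500: state=(-1.088, 0.788)
t=4.000: state=(-0.541, 1.562)
t=4.500: state=(0.775, 3.838)
t=5.000: state=(1.993, 0.456)
t=5.500: state=(1.950, -0.292)
t=6.000: state=(1.783, -0.369)
t=6.500: state=(1.580, -0.447)
t=7.000: state=(1.325, -0.590)
t=7.500: state=(0.959, -0.930)
t=8.000: state=(0.268, -2.091)
t=8.470: state=(-1.239, -3.685)

(x, y) = (-1.239, -3.685)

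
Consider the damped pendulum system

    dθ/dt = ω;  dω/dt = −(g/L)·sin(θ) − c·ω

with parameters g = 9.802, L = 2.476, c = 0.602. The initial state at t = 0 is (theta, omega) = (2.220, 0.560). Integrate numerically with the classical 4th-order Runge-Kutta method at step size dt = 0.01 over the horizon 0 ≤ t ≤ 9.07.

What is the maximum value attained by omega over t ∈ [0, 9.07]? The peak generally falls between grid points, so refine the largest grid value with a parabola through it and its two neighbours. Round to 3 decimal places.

max omega = 1.683

t=0.000: state=(2.220, 0.560)
step 1 (dt=0.01): k1=(0.560, -3.491), k2=(0.543, -3.473), k3=(0.543, -3.474), k4=(0.525, -3.457); state += dt/6·(k1+2k2+2k3+k4)
t=0.010: state=(2.225, 0.525)
t=0.020: state=(2.231, 0.491)
t=0.030: state=(2.235, 0.457)
continuing one RK4 step at a time; state shown every 50 steps (Δt=0.5):
t=0.500: state=(2.112, -0.941)
t=1.000: state=(1.286, -2.333)
t=1.500: state=(-0.042, -2.622)
t=2.000: state=(-0.991, -0.996)
t=2.500: state=(-1.026, 0.772)
t=3.000: state=(-0.362, 1.671)
t=3.500: state=(0.396, 1.138)
t=4.000: state=(0.658, -0.100)
t=4.500: state=(0.364, -0.948)
t=5.000: state=(-0.131, -0.871)
t=5.500: state=(-0.395, -0.140)
t=6.000: state=(-0.287, 0.507)
t=6.500: state=(0.016, 0.598)
t=7.000: state=(0.227, 0.198)
t=7.500: state=(0.206, -0.252)
t=8.000: state=(0.030, -0.389)
t=8.500: state=(-0.124, -0.186)
t=9.000: state=(-0.141, 0.110)
t=9.070: state=(-0.132, 0.143)
largest grid value and its neighbours: omega(3.050)=1.68275, omega(3.060)=1.68316, omega(3.070)=1.68294
parabola through these three points peaks at t≈3.061 with omega≈1.68317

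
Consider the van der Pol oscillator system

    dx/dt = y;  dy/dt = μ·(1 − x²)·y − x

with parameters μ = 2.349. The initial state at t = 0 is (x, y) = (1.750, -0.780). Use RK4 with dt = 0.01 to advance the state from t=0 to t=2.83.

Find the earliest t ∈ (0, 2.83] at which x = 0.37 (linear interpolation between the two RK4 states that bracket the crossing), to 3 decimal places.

t=0.000: state=(1.750, -0.780)
step 1 (dt=0.01): k1=(-0.780, 2.029), k2=(-0.770, 1.959), k3=(-0.770, 1.961), k4=(-0.760, 1.894); state += dt/6·(k1+2k2+2k3+k4)
t=0.010: state=(1.742, -0.760)
t=0.020: state=(1.735, -0.742)
t=0.030: state=(1.727, -0.725)
continuing one RK4 step at a time; state shown every 10 steps (Δt=0.1):
t=0.100: state=(1.680, -0.633)
t=0.200: state=(1.621, -0.558)
t=0.300: state=(1.567, -0.523)
t=0.400: state=(1.516, -0.510)
t=0.500: state=(1.465, -0.513)
t=0.600: state=(1.413, -0.526)
t=0.700: state=(1.359, -0.549)
t=0.800: state=(1.303, -0.580)
t=0.900: state=(1.243, -0.620)
t=1.000: state=(1.178, -0.670)
t=1.100: state=(1.108, -0.734)
t=1.200: state=(1.031, -0.815)
t=1.300: state=(0.945, -0.919)
t=1.400: state=(0.846, -1.054)
t=1.500: state=(0.732, -1.234)
t=1.600: state=(0.597, -1.477)
t=1.700: state=(0.434, -1.810)
t=1.730: state=(0.378, -1.932)
next step: t=1.740: state=(0.358, -1.975) — x has crossed 0.37
linear interpolation between t=1.730 (0.37782) and t=1.740 (0.35829) → t≈1.734

t = 1.734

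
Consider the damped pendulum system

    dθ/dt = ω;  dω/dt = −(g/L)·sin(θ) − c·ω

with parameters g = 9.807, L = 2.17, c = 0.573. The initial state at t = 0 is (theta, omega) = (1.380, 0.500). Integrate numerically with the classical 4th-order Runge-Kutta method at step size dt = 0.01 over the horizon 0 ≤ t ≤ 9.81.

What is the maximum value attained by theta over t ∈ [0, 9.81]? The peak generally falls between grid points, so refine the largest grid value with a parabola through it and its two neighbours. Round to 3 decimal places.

max theta = 1.407

t=0.000: state=(1.380, 0.500)
step 1 (dt=0.01): k1=(0.500, -4.724), k2=(0.476, -4.712), k3=(0.476, -4.712), k4=(0.453, -4.701); state += dt/6·(k1+2k2+2k3+k4)
t=0.010: state=(1.385, 0.453)
t=0.020: state=(1.389, 0.406)
t=0.030: state=(1.393, 0.359)
continuing one RK4 step at a time; state shown every 50 steps (Δt=0.5):
t=0.500: state=(1.094, -1.517)
t=1.000: state=(0.082, -2.188)
t=1.500: state=(-0.743, -0.887)
t=2.000: state=(-0.754, 0.767)
t=2.500: state=(-0.142, 1.437)
t=3.000: state=(0.439, 0.706)
t=3.500: state=(0.496, -0.440)
t=4.000: state=(0.111, -0.935)
t=4.500: state=(-0.276, -0.486)
t=5.000: state=(-0.323, 0.276)
t=5.500: state=(-0.074, 0.609)
t=6.000: state=(0.178, 0.319)
t=6.500: state=(0.209, -0.181)
t=7.000: state=(0.047, -0.397)
t=7.500: state=(-0.117, -0.205)
t=8.000: state=(-0.136, 0.121)
t=8.500: state=(-0.029, 0.259)
t=9.000: state=(0.077, 0.131)
t=9.500: state=(0.088, -0.082)
t=9.810: state=(0.049, -0.158)
largest grid value and its neighbours: theta(0.100)=1.40677, theta(0.110)=1.40695, theta(0.120)=1.40667
parabola through these three points peaks at t≈0.109 with theta≈1.40695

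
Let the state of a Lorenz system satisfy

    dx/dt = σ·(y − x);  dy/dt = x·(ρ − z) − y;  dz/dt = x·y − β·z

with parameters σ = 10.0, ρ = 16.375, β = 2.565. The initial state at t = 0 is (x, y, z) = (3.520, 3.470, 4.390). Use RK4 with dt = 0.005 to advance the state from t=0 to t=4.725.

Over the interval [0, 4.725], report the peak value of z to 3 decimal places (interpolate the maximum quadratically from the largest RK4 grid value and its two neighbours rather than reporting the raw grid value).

t=0.000: state=(3.520, 3.470, 4.390)
step 1 (dt=0.005): k1=(-0.500, 38.717, 0.954), k2=(0.480, 38.597, 1.284), k3=(0.453, 38.624, 1.290), k4=(1.409, 38.529, 1.626); state += dt/6·(k1+2k2+2k3+k4)
t=0.005: state=(3.522, 3.663, 4.396)
t=0.010: state=(3.534, 3.855, 4.406)
t=0.015: state=(3.554, 4.048, 4.420)
continuing one RK4 step at a time; state shown every 40 steps (Δt=0.2):
t=0.200: state=(8.414, 12.361, 10.262)
t=0.400: state=(9.294, 4.797, 23.538)
t=0.600: state=(1.860, 0.203, 15.280)
t=0.800: state=(0.806, 0.922, 9.228)
t=1.000: state=(1.785, 2.742, 5.873)
t=1.200: state=(5.601, 8.745, 6.814)
t=1.400: state=(11.109, 10.614, 21.197)
t=1.600: state=(4.015, 0.773, 18.467)
t=1.800: state=(1.232, 1.062, 11.276)
t=2.000: state=(1.969, 2.864, 7.199)
t=2.200: state=(5.499, 8.355, 7.571)
t=2.400: state=(10.668, 10.610, 20.151)
t=2.600: state=(4.591, 1.449, 18.634)
t=2.800: state=(1.796, 1.665, 11.672)
t=3.000: state=(2.884, 4.107, 7.965)
t=3.200: state=(7.157, 10.095, 10.566)
t=3.400: state=(9.500, 7.341, 21.344)
t=3.600: state=(3.689, 1.799, 16.450)
t=3.800: state=(2.529, 2.916, 10.764)
t=4.000: state=(4.812, 6.766, 9.151)
t=4.200: state=(9.248, 10.561, 16.567)
t=4.400: state=(6.509, 3.691, 19.480)
t=4.600: state=(3.156, 2.735, 13.495)
t=4.725: state=(3.347, 4.012, 10.914)
largest grid value and its neighbours: z(0.380)=23.66992, z(0.385)=23.67337, z(0.390)=23.65152
parabola through these three points peaks at t≈0.383 with z≈23.67504

max z = 23.675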